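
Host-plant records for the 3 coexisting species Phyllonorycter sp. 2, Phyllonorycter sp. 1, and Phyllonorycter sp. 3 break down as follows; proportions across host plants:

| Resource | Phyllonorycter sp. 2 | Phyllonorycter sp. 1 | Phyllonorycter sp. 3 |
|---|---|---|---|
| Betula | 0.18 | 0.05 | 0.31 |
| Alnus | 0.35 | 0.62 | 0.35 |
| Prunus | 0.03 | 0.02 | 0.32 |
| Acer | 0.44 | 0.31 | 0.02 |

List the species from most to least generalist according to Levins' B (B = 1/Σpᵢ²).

Σp_2ᵢ² = 0.18² + 0.35² + 0.03² + 0.44² = 0.0324 + 0.1225 + 0.0009 + 0.1936 = 0.3494
B_2 = 1 / 0.3494 = 2.8620
Σp_1ᵢ² = 0.05² + 0.62² + 0.02² + 0.31² = 0.0025 + 0.3844 + 0.0004 + 0.0961 = 0.4834
B_1 = 1 / 0.4834 = 2.0687
Σp_3ᵢ² = 0.31² + 0.35² + 0.32² + 0.02² = 0.0961 + 0.1225 + 0.1024 + 0.0004 = 0.3214
B_3 = 1 / 0.3214 = 3.1114
Ranking by B (broadest → narrowest): Phyllonorycter sp. 3 (3.11) > Phyllonorycter sp. 2 (2.86) > Phyllonorycter sp. 1 (2.07)

Phyllonorycter sp. 3 > Phyllonorycter sp. 2 > Phyllonorycter sp. 1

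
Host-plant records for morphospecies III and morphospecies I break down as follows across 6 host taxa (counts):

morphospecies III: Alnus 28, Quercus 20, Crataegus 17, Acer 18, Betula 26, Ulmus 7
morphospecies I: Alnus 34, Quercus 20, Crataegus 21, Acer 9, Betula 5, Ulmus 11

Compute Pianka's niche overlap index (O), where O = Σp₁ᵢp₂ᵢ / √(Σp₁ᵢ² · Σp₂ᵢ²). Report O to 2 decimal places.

0.88

Proportions for morphospecies III (n=116): 28/116=0.2414, 20/116=0.1724, 17/116=0.1466, 18/116=0.1552, 26/116=0.2241, 7/116=0.0603
Proportions for morphospecies I (n=100): 34/100=0.3400, 20/100=0.2000, 21/100=0.2100, 9/100=0.0900, 5/100=0.0500, 11/100=0.1100
Σ p₁ᵢp₂ᵢ = 0.082076 + 0.034480 + 0.030786 + 0.013968 + 0.011205 + 0.006633 = 0.179148
Σp_1ᵢ² = 0.2414² + 0.1724² + 0.1466² + 0.1552² + 0.2241² + 0.0603² = 0.058274 + 0.029722 + 0.021492 + 0.024087 + 0.050221 + 0.003636 = 0.187432
Σp_2ᵢ² = 0.3400² + 0.2000² + 0.2100² + 0.0900² + 0.0500² + 0.1100² = 0.115600 + 0.040000 + 0.044100 + 0.008100 + 0.002500 + 0.012100 = 0.222400
O = 0.179148 / √(0.187432 × 0.222400) = 0.179148 / 0.2041687 = 0.8775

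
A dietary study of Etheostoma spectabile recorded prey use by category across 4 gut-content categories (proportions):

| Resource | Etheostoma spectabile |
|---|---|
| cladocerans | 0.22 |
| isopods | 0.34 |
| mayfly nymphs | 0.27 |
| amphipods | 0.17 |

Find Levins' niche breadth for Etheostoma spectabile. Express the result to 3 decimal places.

3.762

Σpᵢ² = 0.22² + 0.34² + 0.27² + 0.17² = 0.0484 + 0.1156 + 0.0729 + 0.0289 = 0.2658
B = 1 / 0.2658 = 3.76223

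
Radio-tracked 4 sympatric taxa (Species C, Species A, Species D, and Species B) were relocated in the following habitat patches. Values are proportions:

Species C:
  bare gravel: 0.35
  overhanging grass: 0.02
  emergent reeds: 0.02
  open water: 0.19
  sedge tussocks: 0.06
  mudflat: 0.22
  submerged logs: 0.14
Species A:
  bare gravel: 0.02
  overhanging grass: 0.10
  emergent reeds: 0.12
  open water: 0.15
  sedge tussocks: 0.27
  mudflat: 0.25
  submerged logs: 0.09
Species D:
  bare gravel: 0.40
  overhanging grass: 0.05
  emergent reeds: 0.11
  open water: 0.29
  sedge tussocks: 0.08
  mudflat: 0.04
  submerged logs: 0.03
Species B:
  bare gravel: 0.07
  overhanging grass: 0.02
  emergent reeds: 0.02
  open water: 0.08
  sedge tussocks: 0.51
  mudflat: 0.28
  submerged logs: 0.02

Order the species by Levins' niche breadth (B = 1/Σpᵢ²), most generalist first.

Species A > Species C > Species D > Species B

Σp_Cᵢ² = 0.35² + 0.02² + 0.02² + 0.19² + 0.06² + 0.22² + 0.14² = 0.1225 + 0.0004 + 0.0004 + 0.0361 + 0.0036 + 0.0484 + 0.0196 = 0.2310
B_C = 1 / 0.2310 = 4.3290
Σp_Aᵢ² = 0.02² + 0.10² + 0.12² + 0.15² + 0.27² + 0.25² + 0.09² = 0.0004 + 0.0100 + 0.0144 + 0.0225 + 0.0729 + 0.0625 + 0.0081 = 0.1908
B_A = 1 / 0.1908 = 5.2411
Σp_Dᵢ² = 0.40² + 0.05² + 0.11² + 0.29² + 0.08² + 0.04² + 0.03² = 0.1600 + 0.0025 + 0.0121 + 0.0841 + 0.0064 + 0.0016 + 0.0009 = 0.2676
B_D = 1 / 0.2676 = 3.7369
Σp_Bᵢ² = 0.07² + 0.02² + 0.02² + 0.08² + 0.51² + 0.28² + 0.02² = 0.0049 + 0.0004 + 0.0004 + 0.0064 + 0.2601 + 0.0784 + 0.0004 = 0.3510
B_B = 1 / 0.3510 = 2.8490
Ranking by B (broadest → narrowest): Species A (5.24) > Species C (4.33) > Species D (3.74) > Species B (2.85)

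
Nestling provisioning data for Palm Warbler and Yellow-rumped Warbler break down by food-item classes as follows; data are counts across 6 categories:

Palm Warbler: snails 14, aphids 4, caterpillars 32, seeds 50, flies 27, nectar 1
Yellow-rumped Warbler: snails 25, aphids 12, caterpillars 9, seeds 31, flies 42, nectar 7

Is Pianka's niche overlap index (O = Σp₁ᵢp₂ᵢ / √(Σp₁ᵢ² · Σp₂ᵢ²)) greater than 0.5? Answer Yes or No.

Proportions for Palm Warbler (n=128): 14/128=0.1094, 4/128=0.0313, 32/128=0.2500, 50/128=0.3906, 27/128=0.2109, 1/128=0.0078
Proportions for Yellow-rumped Warbler (n=126): 25/126=0.1984, 12/126=0.0952, 9/126=0.0714, 31/126=0.2460, 42/126=0.3333, 7/126=0.0556
Σ p₁ᵢp₂ᵢ = 0.021705 + 0.002980 + 0.017850 + 0.096088 + 0.070293 + 0.000434 = 0.209350
Σp_1ᵢ² = 0.1094² + 0.0313² + 0.2500² + 0.3906² + 0.2109² + 0.0078² = 0.011968 + 0.000980 + 0.062500 + 0.152568 + 0.044479 + 0.000061 = 0.272556
Σp_2ᵢ² = 0.1984² + 0.0952² + 0.0714² + 0.2460² + 0.3333² + 0.0556² = 0.039363 + 0.009063 + 0.005098 + 0.060516 + 0.111089 + 0.003091 = 0.228220
O = 0.209350 / √(0.272556 × 0.228220) = 0.209350 / 0.2494048 = 0.8394
O = 0.8394 > 0.5 → Yes.

Yes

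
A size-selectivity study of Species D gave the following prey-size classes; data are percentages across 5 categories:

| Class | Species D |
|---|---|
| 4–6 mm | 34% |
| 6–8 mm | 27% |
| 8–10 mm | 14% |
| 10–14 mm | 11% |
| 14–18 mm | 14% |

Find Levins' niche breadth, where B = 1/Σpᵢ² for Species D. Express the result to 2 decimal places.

4.17

Convert percentages to proportions (divide by 100).
Σpᵢ² = 0.34² + 0.27² + 0.14² + 0.11² + 0.14² = 0.1156 + 0.0729 + 0.0196 + 0.0121 + 0.0196 = 0.2398
B = 1 / 0.2398 = 4.1701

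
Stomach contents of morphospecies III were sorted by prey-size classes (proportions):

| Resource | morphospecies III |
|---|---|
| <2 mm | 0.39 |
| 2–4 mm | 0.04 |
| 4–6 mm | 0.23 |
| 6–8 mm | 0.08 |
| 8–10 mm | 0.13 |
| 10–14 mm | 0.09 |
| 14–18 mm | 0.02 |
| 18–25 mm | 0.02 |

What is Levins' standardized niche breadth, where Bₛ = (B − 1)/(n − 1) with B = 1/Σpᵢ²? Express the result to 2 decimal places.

Σpᵢ² = 0.39² + 0.04² + 0.23² + 0.08² + 0.13² + 0.09² + 0.02² + 0.02² = 0.1521 + 0.0016 + 0.0529 + 0.0064 + 0.0169 + 0.0081 + 0.0004 + 0.0004 = 0.2388
B = 1 / 0.2388 = 4.1876
Bₛ = (B − 1)/(n − 1) = (4.1876 − 1)/(8 − 1) = 3.1876/7 = 0.4554

0.46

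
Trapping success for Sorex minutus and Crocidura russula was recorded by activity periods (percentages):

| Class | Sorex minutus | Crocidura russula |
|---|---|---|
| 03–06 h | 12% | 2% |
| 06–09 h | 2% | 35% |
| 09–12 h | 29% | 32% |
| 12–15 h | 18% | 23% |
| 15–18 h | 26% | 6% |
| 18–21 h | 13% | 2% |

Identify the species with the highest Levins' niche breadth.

Convert percentages to proportions (divide by 100).
Σp_minuᵢ² = 0.12² + 0.02² + 0.29² + 0.18² + 0.26² + 0.13² = 0.0144 + 0.0004 + 0.0841 + 0.0324 + 0.0676 + 0.0169 = 0.2158
B_minu = 1 / 0.2158 = 4.6339
Σp_russᵢ² = 0.02² + 0.35² + 0.32² + 0.23² + 0.06² + 0.02² = 0.0004 + 0.1225 + 0.1024 + 0.0529 + 0.0036 + 0.0004 = 0.2822
B_russ = 1 / 0.2822 = 3.5436
Highest B → broadest niche (most generalist): Sorex minutus (B = 4.63).

Sorex minutus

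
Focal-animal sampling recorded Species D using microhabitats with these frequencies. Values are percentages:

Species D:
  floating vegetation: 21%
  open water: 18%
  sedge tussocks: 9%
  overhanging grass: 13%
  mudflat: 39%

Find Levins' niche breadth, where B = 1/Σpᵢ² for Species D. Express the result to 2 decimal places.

3.94

Convert percentages to proportions (divide by 100).
Σpᵢ² = 0.21² + 0.18² + 0.09² + 0.13² + 0.39² = 0.0441 + 0.0324 + 0.0081 + 0.0169 + 0.1521 = 0.2536
B = 1 / 0.2536 = 3.9432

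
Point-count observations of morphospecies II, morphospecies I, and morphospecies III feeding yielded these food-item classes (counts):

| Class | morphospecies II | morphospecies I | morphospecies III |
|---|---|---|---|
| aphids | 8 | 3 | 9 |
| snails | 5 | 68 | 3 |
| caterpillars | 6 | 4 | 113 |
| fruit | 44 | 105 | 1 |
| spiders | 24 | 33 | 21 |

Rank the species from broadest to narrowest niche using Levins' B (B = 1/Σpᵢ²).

morphospecies II > morphospecies I > morphospecies III

Proportions for morphospecies II (n=87): 8/87=0.0920, 5/87=0.0575, 6/87=0.0690, 44/87=0.5057, 24/87=0.2759
Proportions for morphospecies I (n=213): 3/213=0.0141, 68/213=0.3192, 4/213=0.0188, 105/213=0.4930, 33/213=0.1549
Proportions for morphospecies III (n=147): 9/147=0.0612, 3/147=0.0204, 113/147=0.7687, 1/147=0.0068, 21/147=0.1429
Σp_IIᵢ² = 0.0920² + 0.0575² + 0.0690² + 0.5057² + 0.2759² = 0.008464 + 0.003306 + 0.004761 + 0.255732 + 0.076121 = 0.348384
B_II = 1 / 0.348384 = 2.8704
Σp_Iᵢ² = 0.0141² + 0.3192² + 0.0188² + 0.4930² + 0.1549² = 0.000199 + 0.101889 + 0.000353 + 0.243049 + 0.023994 = 0.369484
B_I = 1 / 0.369484 = 2.7065
Σp_IIIᵢ² = 0.0612² + 0.0204² + 0.7687² + 0.0068² + 0.1429² = 0.003745 + 0.000416 + 0.590900 + 0.000046 + 0.020420 = 0.615527
B_III = 1 / 0.615527 = 1.6246
Ranking by B (broadest → narrowest): morphospecies II (2.87) > morphospecies I (2.71) > morphospecies III (1.62)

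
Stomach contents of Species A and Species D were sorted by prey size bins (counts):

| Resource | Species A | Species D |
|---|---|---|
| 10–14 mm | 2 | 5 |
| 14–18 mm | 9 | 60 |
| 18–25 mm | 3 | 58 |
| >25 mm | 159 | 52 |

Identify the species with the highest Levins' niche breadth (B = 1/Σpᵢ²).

Species D

Proportions for Species A (n=173): 2/173=0.0116, 9/173=0.0520, 3/173=0.0173, 159/173=0.9191
Proportions for Species D (n=175): 5/175=0.0286, 60/175=0.3429, 58/175=0.3314, 52/175=0.2971
Σp_Aᵢ² = 0.0116² + 0.0520² + 0.0173² + 0.9191² = 0.000135 + 0.002704 + 0.000299 + 0.844745 = 0.847883
B_A = 1 / 0.847883 = 1.1794
Σp_Dᵢ² = 0.0286² + 0.3429² + 0.3314² + 0.2971² = 0.000818 + 0.117580 + 0.109826 + 0.088268 = 0.316492
B_D = 1 / 0.316492 = 3.1596
Highest B → broadest niche (most generalist): Species D (B = 3.16).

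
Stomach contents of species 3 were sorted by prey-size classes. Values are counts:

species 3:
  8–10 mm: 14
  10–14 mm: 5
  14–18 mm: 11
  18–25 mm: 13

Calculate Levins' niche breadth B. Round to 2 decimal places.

Proportions for species 3 (n=43): 14/43=0.3256, 5/43=0.1163, 11/43=0.2558, 13/43=0.3023
Σpᵢ² = 0.3256² + 0.1163² + 0.2558² + 0.3023² = 0.106015 + 0.013526 + 0.065434 + 0.091385 = 0.276360
B = 1 / 0.276360 = 3.6185

3.62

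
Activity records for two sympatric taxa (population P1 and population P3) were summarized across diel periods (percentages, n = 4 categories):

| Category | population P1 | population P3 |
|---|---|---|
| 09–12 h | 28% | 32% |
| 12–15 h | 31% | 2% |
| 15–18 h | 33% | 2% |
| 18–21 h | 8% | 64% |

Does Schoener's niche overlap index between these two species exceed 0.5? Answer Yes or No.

No

Convert percentages to proportions (divide by 100).
Σ|p₁ᵢ − p₂ᵢ| = 0.04 + 0.29 + 0.31 + 0.56 = 1.20
D = 1 − ½ × 1.20 = 1 − 0.600 = 0.4000
D = 0.4000 < 0.5 → No.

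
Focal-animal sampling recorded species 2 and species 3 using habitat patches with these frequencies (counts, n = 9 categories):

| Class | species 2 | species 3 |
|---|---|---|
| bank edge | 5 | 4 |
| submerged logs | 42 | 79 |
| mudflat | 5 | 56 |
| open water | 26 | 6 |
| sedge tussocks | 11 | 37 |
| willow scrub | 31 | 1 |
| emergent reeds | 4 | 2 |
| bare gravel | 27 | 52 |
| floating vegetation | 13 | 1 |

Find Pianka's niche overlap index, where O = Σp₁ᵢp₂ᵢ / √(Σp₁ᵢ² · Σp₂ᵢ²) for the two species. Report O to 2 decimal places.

0.72

Proportions for species 2 (n=164): 5/164=0.0305, 42/164=0.2561, 5/164=0.0305, 26/164=0.1585, 11/164=0.0671, 31/164=0.1890, 4/164=0.0244, 27/164=0.1646, 13/164=0.0793
Proportions for species 3 (n=238): 4/238=0.0168, 79/238=0.3319, 56/238=0.2353, 6/238=0.0252, 37/238=0.1555, 1/238=0.0042, 2/238=0.0084, 52/238=0.2185, 1/238=0.0042
Σ p₁ᵢp₂ᵢ = 0.000512 + 0.085000 + 0.007177 + 0.003994 + 0.010434 + 0.000794 + 0.000205 + 0.035965 + 0.000333 = 0.144414
Σp_1ᵢ² = 0.0305² + 0.2561² + 0.0305² + 0.1585² + 0.0671² + 0.1890² + 0.0244² + 0.1646² + 0.0793² = 0.000930 + 0.065587 + 0.000930 + 0.025122 + 0.004502 + 0.035721 + 0.000595 + 0.027093 + 0.006288 = 0.166768
Σp_2ᵢ² = 0.0168² + 0.3319² + 0.2353² + 0.0252² + 0.1555² + 0.0042² + 0.0084² + 0.2185² + 0.0042² = 0.000282 + 0.110158 + 0.055366 + 0.000635 + 0.024180 + 0.000018 + 0.000071 + 0.047742 + 0.000018 = 0.238470
O = 0.144414 / √(0.166768 × 0.238470) = 0.144414 / 0.1994221 = 0.7242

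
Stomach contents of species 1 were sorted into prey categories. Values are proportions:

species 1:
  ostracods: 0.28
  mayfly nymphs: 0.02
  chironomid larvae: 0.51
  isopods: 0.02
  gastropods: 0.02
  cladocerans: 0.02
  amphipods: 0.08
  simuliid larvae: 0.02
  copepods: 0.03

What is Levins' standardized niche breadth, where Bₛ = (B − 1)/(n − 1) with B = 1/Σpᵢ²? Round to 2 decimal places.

0.23

Σpᵢ² = 0.28² + 0.02² + 0.51² + 0.02² + 0.02² + 0.02² + 0.08² + 0.02² + 0.03² = 0.0784 + 0.0004 + 0.2601 + 0.0004 + 0.0004 + 0.0004 + 0.0064 + 0.0004 + 0.0009 = 0.3478
B = 1 / 0.3478 = 2.8752
Bₛ = (B − 1)/(n − 1) = (2.8752 − 1)/(9 − 1) = 1.8752/8 = 0.2344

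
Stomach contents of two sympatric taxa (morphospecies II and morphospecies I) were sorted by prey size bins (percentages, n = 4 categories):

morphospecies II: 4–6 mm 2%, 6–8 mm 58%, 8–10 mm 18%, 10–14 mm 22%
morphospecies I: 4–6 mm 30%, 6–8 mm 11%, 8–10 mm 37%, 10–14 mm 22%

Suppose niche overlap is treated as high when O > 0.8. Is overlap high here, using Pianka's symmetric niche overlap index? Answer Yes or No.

Convert percentages to proportions (divide by 100).
Σ p₁ᵢp₂ᵢ = 0.0060 + 0.0638 + 0.0666 + 0.0484 = 0.1848
Σp_1ᵢ² = 0.02² + 0.58² + 0.18² + 0.22² = 0.0004 + 0.3364 + 0.0324 + 0.0484 = 0.4176
Σp_2ᵢ² = 0.30² + 0.11² + 0.37² + 0.22² = 0.0900 + 0.0121 + 0.1369 + 0.0484 = 0.2874
O = 0.1848 / √(0.4176 × 0.2874) = 0.1848 / 0.34644 = 0.5334
O = 0.5334 < 0.8 → No.

No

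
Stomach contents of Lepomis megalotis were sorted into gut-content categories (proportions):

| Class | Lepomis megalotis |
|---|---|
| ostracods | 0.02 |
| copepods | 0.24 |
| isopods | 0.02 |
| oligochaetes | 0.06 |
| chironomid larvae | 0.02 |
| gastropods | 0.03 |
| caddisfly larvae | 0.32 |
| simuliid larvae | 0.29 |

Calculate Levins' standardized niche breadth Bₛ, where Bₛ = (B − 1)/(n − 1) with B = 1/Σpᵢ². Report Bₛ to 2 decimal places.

0.43

Σpᵢ² = 0.02² + 0.24² + 0.02² + 0.06² + 0.02² + 0.03² + 0.32² + 0.29² = 0.0004 + 0.0576 + 0.0004 + 0.0036 + 0.0004 + 0.0009 + 0.1024 + 0.0841 = 0.2498
B = 1 / 0.2498 = 4.0032
Bₛ = (B − 1)/(n − 1) = (4.0032 − 1)/(8 − 1) = 3.0032/7 = 0.4290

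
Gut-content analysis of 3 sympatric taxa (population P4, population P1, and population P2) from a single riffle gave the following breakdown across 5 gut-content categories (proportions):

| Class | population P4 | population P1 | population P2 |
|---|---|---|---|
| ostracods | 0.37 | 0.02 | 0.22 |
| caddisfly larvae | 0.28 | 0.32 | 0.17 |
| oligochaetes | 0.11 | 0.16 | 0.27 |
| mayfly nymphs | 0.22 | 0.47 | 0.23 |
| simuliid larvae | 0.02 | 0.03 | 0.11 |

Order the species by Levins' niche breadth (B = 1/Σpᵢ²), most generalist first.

Σp_P4ᵢ² = 0.37² + 0.28² + 0.11² + 0.22² + 0.02² = 0.1369 + 0.0784 + 0.0121 + 0.0484 + 0.0004 = 0.2762
B_P4 = 1 / 0.2762 = 3.6206
Σp_P1ᵢ² = 0.02² + 0.32² + 0.16² + 0.47² + 0.03² = 0.0004 + 0.1024 + 0.0256 + 0.2209 + 0.0009 = 0.3502
B_P1 = 1 / 0.3502 = 2.8555
Σp_P2ᵢ² = 0.22² + 0.17² + 0.27² + 0.23² + 0.11² = 0.0484 + 0.0289 + 0.0729 + 0.0529 + 0.0121 = 0.2152
B_P2 = 1 / 0.2152 = 4.6468
Ranking by B (broadest → narrowest): population P2 (4.65) > population P4 (3.62) > population P1 (2.86)

population P2 > population P4 > population P1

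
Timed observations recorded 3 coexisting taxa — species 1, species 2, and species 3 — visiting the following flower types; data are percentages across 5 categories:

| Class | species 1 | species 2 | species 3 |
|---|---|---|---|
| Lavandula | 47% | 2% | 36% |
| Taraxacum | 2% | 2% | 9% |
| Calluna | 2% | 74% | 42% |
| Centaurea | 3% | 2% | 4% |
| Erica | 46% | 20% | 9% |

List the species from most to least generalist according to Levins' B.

Convert percentages to proportions (divide by 100).
Σp_1ᵢ² = 0.47² + 0.02² + 0.02² + 0.03² + 0.46² = 0.2209 + 0.0004 + 0.0004 + 0.0009 + 0.2116 = 0.4342
B_1 = 1 / 0.4342 = 2.3031
Σp_2ᵢ² = 0.02² + 0.02² + 0.74² + 0.02² + 0.20² = 0.0004 + 0.0004 + 0.5476 + 0.0004 + 0.0400 = 0.5888
B_2 = 1 / 0.5888 = 1.6984
Σp_3ᵢ² = 0.36² + 0.09² + 0.42² + 0.04² + 0.09² = 0.1296 + 0.0081 + 0.1764 + 0.0016 + 0.0081 = 0.3238
B_3 = 1 / 0.3238 = 3.0883
Ranking by B (broadest → narrowest): species 3 (3.09) > species 1 (2.30) > species 2 (1.70)

species 3 > species 1 > species 2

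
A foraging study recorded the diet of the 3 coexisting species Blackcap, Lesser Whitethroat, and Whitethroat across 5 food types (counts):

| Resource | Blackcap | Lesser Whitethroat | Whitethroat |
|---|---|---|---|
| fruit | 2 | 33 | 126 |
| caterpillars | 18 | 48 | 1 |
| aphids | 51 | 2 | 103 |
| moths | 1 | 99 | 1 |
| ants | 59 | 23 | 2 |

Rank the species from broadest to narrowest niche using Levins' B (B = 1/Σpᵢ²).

Lesser Whitethroat > Blackcap > Whitethroat

Proportions for Blackcap (n=131): 2/131=0.0153, 18/131=0.1374, 51/131=0.3893, 1/131=0.0076, 59/131=0.4504
Proportions for Lesser Whitethroat (n=205): 33/205=0.1610, 48/205=0.2341, 2/205=0.0098, 99/205=0.4829, 23/205=0.1122
Proportions for Whitethroat (n=233): 126/233=0.5408, 1/233=0.0043, 103/233=0.4421, 1/233=0.0043, 2/233=0.0086
Σp_Blacᵢ² = 0.0153² + 0.1374² + 0.3893² + 0.0076² + 0.4504² = 0.000234 + 0.018879 + 0.151554 + 0.000058 + 0.202860 = 0.373585
B_Blac = 1 / 0.373585 = 2.6768
Σp_Lessᵢ² = 0.1610² + 0.2341² + 0.0098² + 0.4829² + 0.1122² = 0.025921 + 0.054803 + 0.000096 + 0.233192 + 0.012589 = 0.326601
B_Less = 1 / 0.326601 = 3.0618
Σp_Whitᵢ² = 0.5408² + 0.0043² + 0.4421² + 0.0043² + 0.0086² = 0.292465 + 0.000018 + 0.195452 + 0.000018 + 0.000074 = 0.488027
B_Whit = 1 / 0.488027 = 2.0491
Ranking by B (broadest → narrowest): Lesser Whitethroat (3.06) > Blackcap (2.68) > Whitethroat (2.05)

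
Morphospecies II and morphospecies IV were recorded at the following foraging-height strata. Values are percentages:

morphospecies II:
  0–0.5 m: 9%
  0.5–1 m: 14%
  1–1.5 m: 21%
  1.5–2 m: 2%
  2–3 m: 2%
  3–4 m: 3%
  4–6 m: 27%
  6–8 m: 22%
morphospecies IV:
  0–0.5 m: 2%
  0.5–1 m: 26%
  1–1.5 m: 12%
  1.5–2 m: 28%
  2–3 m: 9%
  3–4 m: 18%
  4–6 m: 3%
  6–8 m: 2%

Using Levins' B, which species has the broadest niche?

morphospecies II

Convert percentages to proportions (divide by 100).
Σp_IIᵢ² = 0.09² + 0.14² + 0.21² + 0.02² + 0.02² + 0.03² + 0.27² + 0.22² = 0.0081 + 0.0196 + 0.0441 + 0.0004 + 0.0004 + 0.0009 + 0.0729 + 0.0484 = 0.1948
B_II = 1 / 0.1948 = 5.1335
Σp_IVᵢ² = 0.02² + 0.26² + 0.12² + 0.28² + 0.09² + 0.18² + 0.03² + 0.02² = 0.0004 + 0.0676 + 0.0144 + 0.0784 + 0.0081 + 0.0324 + 0.0009 + 0.0004 = 0.2026
B_IV = 1 / 0.2026 = 4.9358
Highest B → broadest niche (most generalist): morphospecies II (B = 5.13).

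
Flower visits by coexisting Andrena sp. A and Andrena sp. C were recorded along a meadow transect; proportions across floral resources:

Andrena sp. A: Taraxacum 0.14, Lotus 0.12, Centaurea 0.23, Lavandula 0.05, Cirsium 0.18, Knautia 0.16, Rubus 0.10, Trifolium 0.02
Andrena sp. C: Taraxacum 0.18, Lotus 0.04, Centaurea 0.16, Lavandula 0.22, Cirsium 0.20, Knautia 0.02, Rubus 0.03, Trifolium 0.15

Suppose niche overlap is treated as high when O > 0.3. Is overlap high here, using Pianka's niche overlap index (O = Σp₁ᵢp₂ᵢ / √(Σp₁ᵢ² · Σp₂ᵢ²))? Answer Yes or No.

Yes

Σ p₁ᵢp₂ᵢ = 0.0252 + 0.0048 + 0.0368 + 0.0110 + 0.0360 + 0.0032 + 0.0030 + 0.0030 = 0.1230
Σp_1ᵢ² = 0.14² + 0.12² + 0.23² + 0.05² + 0.18² + 0.16² + 0.10² + 0.02² = 0.0196 + 0.0144 + 0.0529 + 0.0025 + 0.0324 + 0.0256 + 0.0100 + 0.0004 = 0.1578
Σp_2ᵢ² = 0.18² + 0.04² + 0.16² + 0.22² + 0.20² + 0.02² + 0.03² + 0.15² = 0.0324 + 0.0016 + 0.0256 + 0.0484 + 0.0400 + 0.0004 + 0.0009 + 0.0225 = 0.1718
O = 0.1230 / √(0.1578 × 0.1718) = 0.1230 / 0.16465 = 0.7470
O = 0.7470 > 0.3 → Yes.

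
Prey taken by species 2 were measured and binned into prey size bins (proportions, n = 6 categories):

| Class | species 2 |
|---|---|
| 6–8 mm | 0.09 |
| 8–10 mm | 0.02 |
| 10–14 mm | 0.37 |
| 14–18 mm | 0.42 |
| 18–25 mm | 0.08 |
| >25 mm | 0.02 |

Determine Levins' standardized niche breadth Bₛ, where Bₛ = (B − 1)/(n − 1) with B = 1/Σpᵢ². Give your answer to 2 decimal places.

Σpᵢ² = 0.09² + 0.02² + 0.37² + 0.42² + 0.08² + 0.02² = 0.0081 + 0.0004 + 0.1369 + 0.1764 + 0.0064 + 0.0004 = 0.3286
B = 1 / 0.3286 = 3.0432
Bₛ = (B − 1)/(n − 1) = (3.0432 − 1)/(6 − 1) = 2.0432/5 = 0.4086

0.41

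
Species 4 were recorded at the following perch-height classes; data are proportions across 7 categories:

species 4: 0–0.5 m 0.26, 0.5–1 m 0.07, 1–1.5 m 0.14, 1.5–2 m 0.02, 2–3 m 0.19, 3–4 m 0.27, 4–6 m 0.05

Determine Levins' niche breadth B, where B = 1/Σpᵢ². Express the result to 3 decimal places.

Σpᵢ² = 0.26² + 0.07² + 0.14² + 0.02² + 0.19² + 0.27² + 0.05² = 0.0676 + 0.0049 + 0.0196 + 0.0004 + 0.0361 + 0.0729 + 0.0025 = 0.2040
B = 1 / 0.2040 = 4.90196

4.902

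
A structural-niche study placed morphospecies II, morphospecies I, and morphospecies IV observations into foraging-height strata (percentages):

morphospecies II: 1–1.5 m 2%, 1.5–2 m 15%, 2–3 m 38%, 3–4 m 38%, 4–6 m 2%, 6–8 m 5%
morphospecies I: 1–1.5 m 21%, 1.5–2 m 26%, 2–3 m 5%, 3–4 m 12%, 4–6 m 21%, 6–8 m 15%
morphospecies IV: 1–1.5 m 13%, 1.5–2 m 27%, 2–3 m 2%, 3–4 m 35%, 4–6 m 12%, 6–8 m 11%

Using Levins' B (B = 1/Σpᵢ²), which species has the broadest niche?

Convert percentages to proportions (divide by 100).
Σp_IIᵢ² = 0.02² + 0.15² + 0.38² + 0.38² + 0.02² + 0.05² = 0.0004 + 0.0225 + 0.1444 + 0.1444 + 0.0004 + 0.0025 = 0.3146
B_II = 1 / 0.3146 = 3.1786
Σp_Iᵢ² = 0.21² + 0.26² + 0.05² + 0.12² + 0.21² + 0.15² = 0.0441 + 0.0676 + 0.0025 + 0.0144 + 0.0441 + 0.0225 = 0.1952
B_I = 1 / 0.1952 = 5.1230
Σp_IVᵢ² = 0.13² + 0.27² + 0.02² + 0.35² + 0.12² + 0.11² = 0.0169 + 0.0729 + 0.0004 + 0.1225 + 0.0144 + 0.0121 = 0.2392
B_IV = 1 / 0.2392 = 4.1806
Highest B → broadest niche (most generalist): morphospecies I (B = 5.12).

morphospecies I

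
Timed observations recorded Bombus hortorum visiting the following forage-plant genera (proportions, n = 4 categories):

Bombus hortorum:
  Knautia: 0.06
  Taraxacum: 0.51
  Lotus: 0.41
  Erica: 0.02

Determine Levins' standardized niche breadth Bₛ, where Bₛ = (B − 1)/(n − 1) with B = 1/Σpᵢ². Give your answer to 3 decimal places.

Σpᵢ² = 0.06² + 0.51² + 0.41² + 0.02² = 0.0036 + 0.2601 + 0.1681 + 0.0004 = 0.4322
B = 1 / 0.4322 = 2.31374
Bₛ = (B − 1)/(n − 1) = (2.31374 − 1)/(4 − 1) = 1.31374/3 = 0.43791

0.438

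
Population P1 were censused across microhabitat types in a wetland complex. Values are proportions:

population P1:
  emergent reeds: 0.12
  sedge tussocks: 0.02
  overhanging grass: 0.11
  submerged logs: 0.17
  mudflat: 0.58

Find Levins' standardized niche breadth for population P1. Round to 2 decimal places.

Σpᵢ² = 0.12² + 0.02² + 0.11² + 0.17² + 0.58² = 0.0144 + 0.0004 + 0.0121 + 0.0289 + 0.3364 = 0.3922
B = 1 / 0.3922 = 2.5497
Bₛ = (B − 1)/(n − 1) = (2.5497 − 1)/(5 − 1) = 1.5497/4 = 0.3874

0.39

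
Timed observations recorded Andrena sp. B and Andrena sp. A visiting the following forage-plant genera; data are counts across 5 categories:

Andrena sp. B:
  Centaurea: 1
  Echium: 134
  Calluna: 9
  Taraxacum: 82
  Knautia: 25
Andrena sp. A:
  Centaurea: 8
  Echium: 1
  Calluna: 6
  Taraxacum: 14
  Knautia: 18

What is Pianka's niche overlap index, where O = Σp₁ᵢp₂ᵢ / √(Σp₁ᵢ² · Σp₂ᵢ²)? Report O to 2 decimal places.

Proportions for Andrena sp. B (n=251): 1/251=0.0040, 134/251=0.5339, 9/251=0.0359, 82/251=0.3267, 25/251=0.0996
Proportions for Andrena sp. A (n=47): 8/47=0.1702, 1/47=0.0213, 6/47=0.1277, 14/47=0.2979, 18/47=0.3830
Σ p₁ᵢp₂ᵢ = 0.000681 + 0.011372 + 0.004584 + 0.097324 + 0.038147 = 0.152108
Σp_1ᵢ² = 0.0040² + 0.5339² + 0.0359² + 0.3267² + 0.0996² = 0.000016 + 0.285049 + 0.001289 + 0.106733 + 0.009920 = 0.403007
Σp_2ᵢ² = 0.1702² + 0.0213² + 0.1277² + 0.2979² + 0.3830² = 0.028968 + 0.000454 + 0.016307 + 0.088744 + 0.146689 = 0.281162
O = 0.152108 / √(0.403007 × 0.281162) = 0.152108 / 0.3366159 = 0.4519

0.45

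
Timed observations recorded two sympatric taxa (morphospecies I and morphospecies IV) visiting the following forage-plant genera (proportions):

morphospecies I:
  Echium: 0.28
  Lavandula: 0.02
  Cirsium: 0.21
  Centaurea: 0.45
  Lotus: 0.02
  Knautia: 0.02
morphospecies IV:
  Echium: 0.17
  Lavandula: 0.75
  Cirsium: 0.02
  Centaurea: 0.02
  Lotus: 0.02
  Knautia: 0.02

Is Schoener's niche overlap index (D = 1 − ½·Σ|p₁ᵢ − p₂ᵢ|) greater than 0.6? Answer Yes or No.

No

Σ|p₁ᵢ − p₂ᵢ| = 0.11 + 0.73 + 0.19 + 0.43 + 0.00 + 0.00 = 1.46
D = 1 − ½ × 1.46 = 1 − 0.730 = 0.2700
D = 0.2700 < 0.6 → No.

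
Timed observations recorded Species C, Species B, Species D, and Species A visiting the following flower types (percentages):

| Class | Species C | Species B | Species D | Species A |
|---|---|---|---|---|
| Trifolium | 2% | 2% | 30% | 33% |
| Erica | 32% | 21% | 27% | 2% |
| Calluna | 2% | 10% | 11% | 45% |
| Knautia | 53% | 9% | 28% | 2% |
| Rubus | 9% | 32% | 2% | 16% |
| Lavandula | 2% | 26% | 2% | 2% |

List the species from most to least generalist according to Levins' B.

Species B > Species D > Species A > Species C

Convert percentages to proportions (divide by 100).
Σp_Cᵢ² = 0.02² + 0.32² + 0.02² + 0.53² + 0.09² + 0.02² = 0.0004 + 0.1024 + 0.0004 + 0.2809 + 0.0081 + 0.0004 = 0.3926
B_C = 1 / 0.3926 = 2.5471
Σp_Bᵢ² = 0.02² + 0.21² + 0.10² + 0.09² + 0.32² + 0.26² = 0.0004 + 0.0441 + 0.0100 + 0.0081 + 0.1024 + 0.0676 = 0.2326
B_B = 1 / 0.2326 = 4.2992
Σp_Dᵢ² = 0.30² + 0.27² + 0.11² + 0.28² + 0.02² + 0.02² = 0.0900 + 0.0729 + 0.0121 + 0.0784 + 0.0004 + 0.0004 = 0.2542
B_D = 1 / 0.2542 = 3.9339
Σp_Aᵢ² = 0.33² + 0.02² + 0.45² + 0.02² + 0.16² + 0.02² = 0.1089 + 0.0004 + 0.2025 + 0.0004 + 0.0256 + 0.0004 = 0.3382
B_A = 1 / 0.3382 = 2.9568
Ranking by B (broadest → narrowest): Species B (4.30) > Species D (3.93) > Species A (2.96) > Species C (2.55)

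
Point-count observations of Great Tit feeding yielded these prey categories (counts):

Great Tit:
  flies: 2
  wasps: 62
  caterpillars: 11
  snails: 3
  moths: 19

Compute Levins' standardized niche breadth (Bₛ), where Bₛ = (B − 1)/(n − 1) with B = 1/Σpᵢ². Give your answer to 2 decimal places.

0.29

Proportions for Great Tit (n=97): 2/97=0.0206, 62/97=0.6392, 11/97=0.1134, 3/97=0.0309, 19/97=0.1959
Σpᵢ² = 0.0206² + 0.6392² + 0.1134² + 0.0309² + 0.1959² = 0.000424 + 0.408577 + 0.012860 + 0.000955 + 0.038377 = 0.461193
B = 1 / 0.461193 = 2.1683
Bₛ = (B − 1)/(n − 1) = (2.1683 − 1)/(5 − 1) = 1.1683/4 = 0.2921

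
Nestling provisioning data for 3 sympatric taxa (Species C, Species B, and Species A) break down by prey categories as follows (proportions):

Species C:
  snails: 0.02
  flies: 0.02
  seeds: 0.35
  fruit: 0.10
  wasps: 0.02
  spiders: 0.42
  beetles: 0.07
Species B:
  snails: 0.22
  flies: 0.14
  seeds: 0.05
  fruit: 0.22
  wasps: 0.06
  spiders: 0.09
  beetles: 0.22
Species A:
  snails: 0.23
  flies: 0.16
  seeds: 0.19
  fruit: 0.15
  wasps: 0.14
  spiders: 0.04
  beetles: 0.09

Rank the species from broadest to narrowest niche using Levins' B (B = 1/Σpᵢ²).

Species A > Species B > Species C

Σp_Cᵢ² = 0.02² + 0.02² + 0.35² + 0.10² + 0.02² + 0.42² + 0.07² = 0.0004 + 0.0004 + 0.1225 + 0.0100 + 0.0004 + 0.1764 + 0.0049 = 0.3150
B_C = 1 / 0.3150 = 3.1746
Σp_Bᵢ² = 0.22² + 0.14² + 0.05² + 0.22² + 0.06² + 0.09² + 0.22² = 0.0484 + 0.0196 + 0.0025 + 0.0484 + 0.0036 + 0.0081 + 0.0484 = 0.1790
B_B = 1 / 0.1790 = 5.5866
Σp_Aᵢ² = 0.23² + 0.16² + 0.19² + 0.15² + 0.14² + 0.04² + 0.09² = 0.0529 + 0.0256 + 0.0361 + 0.0225 + 0.0196 + 0.0016 + 0.0081 = 0.1664
B_A = 1 / 0.1664 = 6.0096
Ranking by B (broadest → narrowest): Species A (6.01) > Species B (5.59) > Species C (3.17)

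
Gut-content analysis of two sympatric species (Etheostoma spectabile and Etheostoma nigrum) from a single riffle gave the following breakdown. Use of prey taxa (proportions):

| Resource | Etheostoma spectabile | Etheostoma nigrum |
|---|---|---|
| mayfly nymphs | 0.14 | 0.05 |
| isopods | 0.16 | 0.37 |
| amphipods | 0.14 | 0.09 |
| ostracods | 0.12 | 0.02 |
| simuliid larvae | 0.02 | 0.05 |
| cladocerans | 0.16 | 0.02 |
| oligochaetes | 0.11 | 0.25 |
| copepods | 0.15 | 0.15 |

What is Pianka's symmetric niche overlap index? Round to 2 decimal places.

Σ p₁ᵢp₂ᵢ = 0.0070 + 0.0592 + 0.0126 + 0.0024 + 0.0010 + 0.0032 + 0.0275 + 0.0225 = 0.1354
Σp_1ᵢ² = 0.14² + 0.16² + 0.14² + 0.12² + 0.02² + 0.16² + 0.11² + 0.15² = 0.0196 + 0.0256 + 0.0196 + 0.0144 + 0.0004 + 0.0256 + 0.0121 + 0.0225 = 0.1398
Σp_2ᵢ² = 0.05² + 0.37² + 0.09² + 0.02² + 0.05² + 0.02² + 0.25² + 0.15² = 0.0025 + 0.1369 + 0.0081 + 0.0004 + 0.0025 + 0.0004 + 0.0625 + 0.0225 = 0.2358
O = 0.1354 / √(0.1398 × 0.2358) = 0.1354 / 0.18156 = 0.7458

0.75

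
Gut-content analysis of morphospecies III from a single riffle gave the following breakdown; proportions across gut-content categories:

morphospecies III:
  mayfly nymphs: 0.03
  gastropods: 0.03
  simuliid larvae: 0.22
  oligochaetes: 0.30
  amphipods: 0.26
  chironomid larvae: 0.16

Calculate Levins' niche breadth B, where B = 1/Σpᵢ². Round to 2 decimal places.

Σpᵢ² = 0.03² + 0.03² + 0.22² + 0.30² + 0.26² + 0.16² = 0.0009 + 0.0009 + 0.0484 + 0.0900 + 0.0676 + 0.0256 = 0.2334
B = 1 / 0.2334 = 4.2845

4.28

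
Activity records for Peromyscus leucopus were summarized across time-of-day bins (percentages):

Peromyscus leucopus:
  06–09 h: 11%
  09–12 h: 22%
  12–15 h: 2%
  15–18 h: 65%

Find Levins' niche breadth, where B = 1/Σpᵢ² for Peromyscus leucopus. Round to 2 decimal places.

Convert percentages to proportions (divide by 100).
Σpᵢ² = 0.11² + 0.22² + 0.02² + 0.65² = 0.0121 + 0.0484 + 0.0004 + 0.4225 = 0.4834
B = 1 / 0.4834 = 2.0687

2.07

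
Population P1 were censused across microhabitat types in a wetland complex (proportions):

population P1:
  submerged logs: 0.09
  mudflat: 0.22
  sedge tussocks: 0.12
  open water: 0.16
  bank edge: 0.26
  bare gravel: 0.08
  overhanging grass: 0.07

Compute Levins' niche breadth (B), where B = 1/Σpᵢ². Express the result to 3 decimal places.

Σpᵢ² = 0.09² + 0.22² + 0.12² + 0.16² + 0.26² + 0.08² + 0.07² = 0.0081 + 0.0484 + 0.0144 + 0.0256 + 0.0676 + 0.0064 + 0.0049 = 0.1754
B = 1 / 0.1754 = 5.70125

5.701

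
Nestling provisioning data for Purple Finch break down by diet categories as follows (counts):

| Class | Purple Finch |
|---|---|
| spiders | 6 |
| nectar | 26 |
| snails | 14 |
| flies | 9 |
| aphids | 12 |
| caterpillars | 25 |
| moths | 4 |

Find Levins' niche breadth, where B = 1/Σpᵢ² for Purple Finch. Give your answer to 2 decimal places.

5.20

Proportions for Purple Finch (n=96): 6/96=0.0625, 26/96=0.2708, 14/96=0.1458, 9/96=0.0938, 12/96=0.1250, 25/96=0.2604, 4/96=0.0417
Σpᵢ² = 0.0625² + 0.2708² + 0.1458² + 0.0938² + 0.1250² + 0.2604² + 0.0417² = 0.003906 + 0.073333 + 0.021258 + 0.008798 + 0.015625 + 0.067808 + 0.001739 = 0.192467
B = 1 / 0.192467 = 5.1957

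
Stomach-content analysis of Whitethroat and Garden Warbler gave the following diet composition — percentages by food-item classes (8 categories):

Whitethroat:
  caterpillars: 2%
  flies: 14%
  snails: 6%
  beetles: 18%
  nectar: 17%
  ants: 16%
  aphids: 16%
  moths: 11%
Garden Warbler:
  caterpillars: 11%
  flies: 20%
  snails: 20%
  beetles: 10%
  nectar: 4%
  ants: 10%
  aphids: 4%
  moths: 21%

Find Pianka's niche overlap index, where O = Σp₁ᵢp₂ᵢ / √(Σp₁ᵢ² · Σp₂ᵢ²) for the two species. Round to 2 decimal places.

0.73

Convert percentages to proportions (divide by 100).
Σ p₁ᵢp₂ᵢ = 0.0022 + 0.0280 + 0.0120 + 0.0180 + 0.0068 + 0.0160 + 0.0064 + 0.0231 = 0.1125
Σp_1ᵢ² = 0.02² + 0.14² + 0.06² + 0.18² + 0.17² + 0.16² + 0.16² + 0.11² = 0.0004 + 0.0196 + 0.0036 + 0.0324 + 0.0289 + 0.0256 + 0.0256 + 0.0121 = 0.1482
Σp_2ᵢ² = 0.11² + 0.20² + 0.20² + 0.10² + 0.04² + 0.10² + 0.04² + 0.21² = 0.0121 + 0.0400 + 0.0400 + 0.0100 + 0.0016 + 0.0100 + 0.0016 + 0.0441 = 0.1594
O = 0.1125 / √(0.1482 × 0.1594) = 0.1125 / 0.15370 = 0.7319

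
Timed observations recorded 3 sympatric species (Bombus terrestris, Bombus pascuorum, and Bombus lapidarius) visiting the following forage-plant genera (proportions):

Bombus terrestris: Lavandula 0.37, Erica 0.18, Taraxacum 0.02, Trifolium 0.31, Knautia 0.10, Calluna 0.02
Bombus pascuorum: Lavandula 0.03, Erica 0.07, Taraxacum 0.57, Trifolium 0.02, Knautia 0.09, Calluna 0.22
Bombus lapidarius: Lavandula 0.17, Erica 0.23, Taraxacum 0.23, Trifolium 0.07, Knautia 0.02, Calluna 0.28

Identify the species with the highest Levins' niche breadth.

Σp_terrᵢ² = 0.37² + 0.18² + 0.02² + 0.31² + 0.10² + 0.02² = 0.1369 + 0.0324 + 0.0004 + 0.0961 + 0.0100 + 0.0004 = 0.2762
B_terr = 1 / 0.2762 = 3.6206
Σp_pascᵢ² = 0.03² + 0.07² + 0.57² + 0.02² + 0.09² + 0.22² = 0.0009 + 0.0049 + 0.3249 + 0.0004 + 0.0081 + 0.0484 = 0.3876
B_pasc = 1 / 0.3876 = 2.5800
Σp_lapiᵢ² = 0.17² + 0.23² + 0.23² + 0.07² + 0.02² + 0.28² = 0.0289 + 0.0529 + 0.0529 + 0.0049 + 0.0004 + 0.0784 = 0.2184
B_lapi = 1 / 0.2184 = 4.5788
Highest B → broadest niche (most generalist): Bombus lapidarius (B = 4.58).

Bombus lapidarius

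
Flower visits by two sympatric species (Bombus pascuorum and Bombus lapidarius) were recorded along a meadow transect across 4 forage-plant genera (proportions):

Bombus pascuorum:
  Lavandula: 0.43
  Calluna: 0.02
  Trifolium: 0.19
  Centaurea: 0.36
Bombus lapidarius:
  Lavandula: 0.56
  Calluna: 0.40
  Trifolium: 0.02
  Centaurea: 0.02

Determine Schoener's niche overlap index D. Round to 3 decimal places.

Σ|p₁ᵢ − p₂ᵢ| = 0.13 + 0.38 + 0.17 + 0.34 = 1.02
D = 1 − ½ × 1.02 = 1 − 0.510 = 0.49000

0.490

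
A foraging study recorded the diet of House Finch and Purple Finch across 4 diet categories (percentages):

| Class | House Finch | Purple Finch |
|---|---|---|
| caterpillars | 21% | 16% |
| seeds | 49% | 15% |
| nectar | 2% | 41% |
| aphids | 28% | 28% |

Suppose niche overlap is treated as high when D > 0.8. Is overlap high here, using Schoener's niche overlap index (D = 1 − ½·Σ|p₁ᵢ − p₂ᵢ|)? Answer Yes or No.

Convert percentages to proportions (divide by 100).
Σ|p₁ᵢ − p₂ᵢ| = 0.05 + 0.34 + 0.39 + 0.00 = 0.78
D = 1 − ½ × 0.78 = 1 − 0.390 = 0.6100
D = 0.6100 < 0.8 → No.

No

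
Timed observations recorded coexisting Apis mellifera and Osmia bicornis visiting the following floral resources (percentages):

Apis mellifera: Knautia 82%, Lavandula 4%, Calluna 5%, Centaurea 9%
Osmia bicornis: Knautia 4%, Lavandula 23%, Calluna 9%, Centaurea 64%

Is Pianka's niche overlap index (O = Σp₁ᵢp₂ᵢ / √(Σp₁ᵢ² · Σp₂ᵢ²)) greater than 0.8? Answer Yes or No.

Convert percentages to proportions (divide by 100).
Σ p₁ᵢp₂ᵢ = 0.0328 + 0.0092 + 0.0045 + 0.0576 = 0.1041
Σp_1ᵢ² = 0.82² + 0.04² + 0.05² + 0.09² = 0.6724 + 0.0016 + 0.0025 + 0.0081 = 0.6846
Σp_2ᵢ² = 0.04² + 0.23² + 0.09² + 0.64² = 0.0016 + 0.0529 + 0.0081 + 0.4096 = 0.4722
O = 0.1041 / √(0.6846 × 0.4722) = 0.1041 / 0.56857 = 0.1831
O = 0.1831 < 0.8 → No.

No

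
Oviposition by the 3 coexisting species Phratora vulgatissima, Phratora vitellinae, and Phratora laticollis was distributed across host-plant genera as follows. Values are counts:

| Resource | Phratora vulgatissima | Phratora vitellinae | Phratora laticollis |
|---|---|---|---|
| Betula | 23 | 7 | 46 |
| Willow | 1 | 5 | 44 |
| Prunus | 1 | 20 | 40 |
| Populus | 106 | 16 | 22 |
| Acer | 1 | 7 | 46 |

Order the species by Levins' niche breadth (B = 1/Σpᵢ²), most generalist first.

Phratora laticollis > Phratora vitellinae > Phratora vulgatissima

Proportions for Phratora vulgatissima (n=132): 23/132=0.1742, 1/132=0.0076, 1/132=0.0076, 106/132=0.8030, 1/132=0.0076
Proportions for Phratora vitellinae (n=55): 7/55=0.1273, 5/55=0.0909, 20/55=0.3636, 16/55=0.2909, 7/55=0.1273
Proportions for Phratora laticollis (n=198): 46/198=0.2323, 44/198=0.2222, 40/198=0.2020, 22/198=0.1111, 46/198=0.2323
Σp_vulgᵢ² = 0.1742² + 0.0076² + 0.0076² + 0.8030² + 0.0076² = 0.030346 + 0.000058 + 0.000058 + 0.644809 + 0.000058 = 0.675329
B_vulg = 1 / 0.675329 = 1.4808
Σp_viteᵢ² = 0.1273² + 0.0909² + 0.3636² + 0.2909² + 0.1273² = 0.016205 + 0.008263 + 0.132205 + 0.084623 + 0.016205 = 0.257501
B_vite = 1 / 0.257501 = 3.8835
Σp_latiᵢ² = 0.2323² + 0.2222² + 0.2020² + 0.1111² + 0.2323² = 0.053963 + 0.049373 + 0.040804 + 0.012343 + 0.053963 = 0.210446
B_lati = 1 / 0.210446 = 4.7518
Ranking by B (broadest → narrowest): Phratora laticollis (4.75) > Phratora vitellinae (3.88) > Phratora vulgatissima (1.48)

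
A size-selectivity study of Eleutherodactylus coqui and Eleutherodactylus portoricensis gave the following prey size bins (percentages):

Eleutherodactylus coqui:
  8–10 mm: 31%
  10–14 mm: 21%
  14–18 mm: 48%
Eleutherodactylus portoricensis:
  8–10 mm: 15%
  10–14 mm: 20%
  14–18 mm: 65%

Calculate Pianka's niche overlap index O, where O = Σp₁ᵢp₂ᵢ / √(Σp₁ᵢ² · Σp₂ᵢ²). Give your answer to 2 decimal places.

0.94

Convert percentages to proportions (divide by 100).
Σ p₁ᵢp₂ᵢ = 0.0465 + 0.0420 + 0.3120 = 0.4005
Σp_1ᵢ² = 0.31² + 0.21² + 0.48² = 0.0961 + 0.0441 + 0.2304 = 0.3706
Σp_2ᵢ² = 0.15² + 0.20² + 0.65² = 0.0225 + 0.0400 + 0.4225 = 0.4850
O = 0.4005 / √(0.3706 × 0.4850) = 0.4005 / 0.42396 = 0.9447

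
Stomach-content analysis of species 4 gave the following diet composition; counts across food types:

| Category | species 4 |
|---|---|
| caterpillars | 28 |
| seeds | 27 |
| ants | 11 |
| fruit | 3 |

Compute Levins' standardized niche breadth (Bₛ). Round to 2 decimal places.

0.63

Proportions for species 4 (n=69): 28/69=0.4058, 27/69=0.3913, 11/69=0.1594, 3/69=0.0435
Σpᵢ² = 0.4058² + 0.3913² + 0.1594² + 0.0435² = 0.164674 + 0.153116 + 0.025408 + 0.001892 = 0.345090
B = 1 / 0.345090 = 2.8978
Bₛ = (B − 1)/(n − 1) = (2.8978 − 1)/(4 − 1) = 1.8978/3 = 0.6326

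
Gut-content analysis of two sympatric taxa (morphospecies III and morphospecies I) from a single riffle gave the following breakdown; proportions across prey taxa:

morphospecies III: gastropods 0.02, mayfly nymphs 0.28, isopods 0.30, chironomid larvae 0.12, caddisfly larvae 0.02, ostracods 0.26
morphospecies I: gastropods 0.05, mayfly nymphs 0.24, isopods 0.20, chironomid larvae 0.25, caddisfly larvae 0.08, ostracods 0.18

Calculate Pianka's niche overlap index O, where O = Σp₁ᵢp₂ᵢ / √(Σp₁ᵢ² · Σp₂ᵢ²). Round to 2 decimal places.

Σ p₁ᵢp₂ᵢ = 0.0010 + 0.0672 + 0.0600 + 0.0300 + 0.0016 + 0.0468 = 0.2066
Σp_1ᵢ² = 0.02² + 0.28² + 0.30² + 0.12² + 0.02² + 0.26² = 0.0004 + 0.0784 + 0.0900 + 0.0144 + 0.0004 + 0.0676 = 0.2512
Σp_2ᵢ² = 0.05² + 0.24² + 0.20² + 0.25² + 0.08² + 0.18² = 0.0025 + 0.0576 + 0.0400 + 0.0625 + 0.0064 + 0.0324 = 0.2014
O = 0.2066 / √(0.2512 × 0.2014) = 0.2066 / 0.22493 = 0.9185

0.92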